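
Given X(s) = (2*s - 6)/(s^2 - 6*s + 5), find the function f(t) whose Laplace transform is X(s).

Rewrite the denominator: s^2 - 6*s + 5 = (s - 3)^2 - 4.
The form in (s - 3) signals a first-shifting-theorem factor e^(3t).
Since L{cosh(2t)} = s/(s^2 - 4), the inverse is e^(3*t)*cosh(2*t), scaled by 2.

f(t) = 2*exp(3*t)*cosh(2*t)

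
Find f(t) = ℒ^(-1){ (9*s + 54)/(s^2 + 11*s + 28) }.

Factor the denominator: s^2 + 11*s + 28 = (s + 4)*(s + 7).
Partial fraction decomposition gives [6/(s + 4)] + [3/(s + 7)].
Invert each term: 6/(s + 4) ↔ 6e^(-4t); 3/(s + 7) ↔ 3e^(-7t).

f(t) = 6*exp(-4*t) + 3*exp(-7*t)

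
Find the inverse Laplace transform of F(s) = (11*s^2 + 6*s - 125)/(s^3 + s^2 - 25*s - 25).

3*exp(5*t) + 5*exp(-t) + 3*exp(-5*t)

Factor the denominator: s^3 + s^2 - 25*s - 25 = (s - 5)*(s + 1)*(s + 5).
Partial fraction decomposition gives [3/(s + 5)] + [3/(s - 5)] + [5/(s + 1)].
Invert each term: 3/(s + 5) ↔ 3e^(-5t); 3/(s - 5) ↔ 3e^(5t); 5/(s + 1) ↔ 5e^(-t).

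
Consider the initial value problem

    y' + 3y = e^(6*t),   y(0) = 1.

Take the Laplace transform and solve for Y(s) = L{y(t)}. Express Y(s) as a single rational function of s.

Y(s) = (s - 5)/(s^2 - 3*s - 18)

Transform both sides with L{·}.
Using L{y'} = sY - y(0) = sY - 1, the left side becomes (s + 3)Y - (1).
The right side is L{e^(6*t)} = 1/(s - 6).
So (s + 3)Y = 1/(s - 6) + (1).
Solve for Y(s) and write it as one ratio of polynomials.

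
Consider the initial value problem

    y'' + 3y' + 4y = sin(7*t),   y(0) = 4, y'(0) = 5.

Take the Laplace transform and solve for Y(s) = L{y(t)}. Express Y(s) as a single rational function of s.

Take the Laplace transform of both sides.
With L{y''} = s^2 Y - s·y(0) - y'(0) and L{y'} = sY - y(0), with y(0) = 4, y'(0) = 5: the LHS transforms to (s^2 + 3*s + 4)Y - (4*s + 17).
The right side is L{sin(7*t)} = 7/(s^2 + 49).
So (s^2 + 3*s + 4)Y = 7/(s^2 + 49) + (4*s + 17).
Divide through and combine into a single rational function.

Y(s) = (4*s^3 + 17*s^2 + 196*s + 840)/(s^4 + 3*s^3 + 53*s^2 + 147*s + 196)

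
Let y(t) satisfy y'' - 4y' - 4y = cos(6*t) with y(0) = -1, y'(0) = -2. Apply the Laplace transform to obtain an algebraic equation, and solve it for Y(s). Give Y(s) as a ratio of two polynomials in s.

Y(s) = (-s^3 + 2*s^2 - 35*s + 72)/(s^4 - 4*s^3 + 32*s^2 - 144*s - 144)

Take the Laplace transform of both sides.
Using L{y''} = s^2 Y - s·y(0) - y'(0) and L{y'} = sY - y(0), with y(0) = -1, y'(0) = -2, the left side becomes (s^2 - 4*s - 4)Y - (-s + 2).
The right side is L{cos(6*t)} = s/(s^2 + 36).
So (s^2 - 4*s - 4)Y = s/(s^2 + 36) + (-s + 2).
Divide through and combine into a single rational function.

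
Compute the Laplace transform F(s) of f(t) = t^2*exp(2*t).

F(s) = 2/(s - 2)^3

L{e^(2t)} = 1/(s - 2).
Then apply L{t^2·g(t)} = (-1)^2 d^2/ds^2[G(s)] with G(s) = 1/(s - 2):
differentiating 2 times and applying the sign gives 2/(s - 2)^3.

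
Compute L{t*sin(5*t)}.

10*s/(s^2 + 25)^2

L{sin(5t)} = 5/(s^2 + 25).
Then apply L{t·g(t)} = -d/ds[G(s)] with G(s) = 5/(s^2 + 25):
differentiating 1 time and applying the sign gives 10*s/(s^2 + 25)^2.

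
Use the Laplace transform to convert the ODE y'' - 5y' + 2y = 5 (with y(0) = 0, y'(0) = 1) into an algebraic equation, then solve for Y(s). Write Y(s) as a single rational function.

Transform both sides with L{·}.
Using L{y''} = s^2 Y - s·y(0) - y'(0) and L{y'} = sY - y(0), with y(0) = 0, y'(0) = 1, the left side becomes (s^2 - 5*s + 2)Y - (1).
The right side is L{5} = 5/s.
So (s^2 - 5*s + 2)Y = 5/s + (1).
Isolate Y and clear denominators.

Y(s) = (s + 5)/(s^3 - 5*s^2 + 2*s)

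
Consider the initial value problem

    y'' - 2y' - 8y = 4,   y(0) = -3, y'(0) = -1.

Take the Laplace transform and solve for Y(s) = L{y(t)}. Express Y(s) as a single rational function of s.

Y(s) = (-3*s^2 + 5*s + 4)/(s^3 - 2*s^2 - 8*s)

Transform both sides with L{·}.
The derivative rules (L{y''} = s^2 Y - s·y(0) - y'(0) and L{y'} = sY - y(0), with y(0) = -3, y'(0) = -1) turn the left side into (s^2 - 2*s - 8)Y - (-3*s + 5).
The right side is L{4} = 4/s.
So (s^2 - 2*s - 8)Y = 4/s + (-3*s + 5).
Isolate Y and clear denominators.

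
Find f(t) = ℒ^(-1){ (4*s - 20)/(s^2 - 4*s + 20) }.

Complete the square in the denominator: s^2 - 4*s + 20 = (s - 2)^2 + 4^2.
Split the numerator to match: 4*s - 20 = 4·(s - 2) - 3·4.
Invert each term: 4·(s - 2)/((s - 2)^2 + 16) ↔ 4e^(2t)cos(4t); -3·4/((s - 2)^2 + 16) ↔ -3e^(2t)sin(4t).

f(t) = -3*exp(2*t)*sin(4*t) + 4*exp(2*t)*cos(4*t)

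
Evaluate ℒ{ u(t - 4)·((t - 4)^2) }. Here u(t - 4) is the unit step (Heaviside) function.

2*exp(-4*s)/s^3

By the second shifting theorem, L{u(t - c)·g(t - c)} = e^(-cs)·G(s) with c = 4 and G(s) = L{g(t)}.
L{t^2} = 2!/s^3 = 2/s^3.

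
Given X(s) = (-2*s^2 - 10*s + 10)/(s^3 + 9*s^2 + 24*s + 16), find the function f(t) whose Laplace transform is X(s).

f(t) = -6*t*exp(-4*t) + 2*exp(-t) - 4*exp(-4*t)

Factor the denominator: s^3 + 9*s^2 + 24*s + 16 = (s + 1)*(s + 4)^2.
Partial fraction decomposition gives [-4/(s + 4)] + [-6/(s + 4)^2] + [2/(s + 1)].
Invert each term: -4/(s + 4) ↔ -4e^(-4t); -6/(s + 4)^2 ↔ -6t·e^(-4t); 2/(s + 1) ↔ 2e^(-t).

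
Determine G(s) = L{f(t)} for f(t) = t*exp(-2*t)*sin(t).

L{sin(t)} = 1/(s^2 + 1).
Multiplying by e^(-2t) shifts s → s + 2, so L{exp(-2*t)*sin(t)} = 1/((s + 2)^2 + 1).
Then apply L{t·g(t)} = -d/ds[H(s)] with H(s) = 1/((s + 2)^2 + 1):
differentiating 1 time and applying the sign gives 2*(s + 2)/(s^2 + 4*s + 5)^2.

G(s) = 2*(s + 2)/(s^2 + 4*s + 5)^2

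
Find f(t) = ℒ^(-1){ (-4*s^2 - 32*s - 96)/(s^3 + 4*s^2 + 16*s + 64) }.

Factor the denominator: s^3 + 4*s^2 + 16*s + 64 = (s + 4)*(s^2 + 16).
Partial fraction decomposition gives [-1/(s + 4)] + [-3*s/(s^2 + 16)] + [-20/(s^2 + 16)].
Invert each term: -1/(s + 4) ↔ -e^(-4t); -3·s/(s^2 + 16) ↔ -3cos(4t); -5·4/(s^2 + 16) ↔ -5sin(4t).

f(t) = -5*sin(4*t) - 3*cos(4*t) - exp(-4*t)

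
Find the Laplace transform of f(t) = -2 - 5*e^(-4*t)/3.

-5/(3*(s + 4)) - 2/s

The transform is linear, so treat each term independently.
L{-2} = -2/s; (-5/3)·[L{e^(-4t)} = 1/(s + 4)].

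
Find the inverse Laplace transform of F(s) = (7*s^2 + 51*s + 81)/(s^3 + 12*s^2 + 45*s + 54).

Factor the denominator: s^3 + 12*s^2 + 45*s + 54 = (s + 3)^2*(s + 6).
Partial fraction decomposition gives [4/(s + 3)] + [-3/(s + 3)^2] + [3/(s + 6)].
Invert each term: 4/(s + 3) ↔ 4e^(-3t); -3/(s + 3)^2 ↔ -3t·e^(-3t); 3/(s + 6) ↔ 3e^(-6t).

-3*t*exp(-3*t) + 4*exp(-3*t) + 3*exp(-6*t)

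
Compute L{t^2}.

L{t^2} = 2!/s^3 = 2/s^3.

2/s^3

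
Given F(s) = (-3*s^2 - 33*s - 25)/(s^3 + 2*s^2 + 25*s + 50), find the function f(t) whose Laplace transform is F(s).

Factor the denominator: s^3 + 2*s^2 + 25*s + 50 = (s + 2)*(s^2 + 25).
Partial fraction decomposition gives [1/(s + 2)] + [-4*s/(s^2 + 25)] + [-25/(s^2 + 25)].
Invert each term: 1/(s + 2) ↔ e^(-2t); -4·s/(s^2 + 25) ↔ -4cos(5t); -5·5/(s^2 + 25) ↔ -5sin(5t).

f(t) = -5*sin(5*t) - 4*cos(5*t) + exp(-2*t)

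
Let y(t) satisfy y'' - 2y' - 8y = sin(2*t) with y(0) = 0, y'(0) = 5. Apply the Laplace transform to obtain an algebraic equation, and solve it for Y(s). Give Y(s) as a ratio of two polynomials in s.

Y(s) = (5*s^2 + 22)/(s^4 - 2*s^3 - 4*s^2 - 8*s - 32)

Take the Laplace transform of both sides.
Using L{y''} = s^2 Y - s·y(0) - y'(0) and L{y'} = sY - y(0), with y(0) = 0, y'(0) = 5, the left side becomes (s^2 - 2*s - 8)Y - (5).
The right side is L{sin(2*t)} = 2/(s^2 + 4).
So (s^2 - 2*s - 8)Y = 2/(s^2 + 4) + (5).
Isolate Y and clear denominators.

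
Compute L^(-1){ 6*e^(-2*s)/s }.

The factor e^(-2s) signals a time shift by c = 2 (second shifting theorem).
L{6} = 6/s, so L^-1{6/s} = 6.
Hence the inverse is u(t - 2) times that function evaluated at t - 2.

Heaviside(t - 2)*(6)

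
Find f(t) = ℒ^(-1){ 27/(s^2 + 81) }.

f(t) = 3*sin(9*t)

Since L{sin(9t)} = 9/(s^2 + 81), the inverse is sin(9*t), scaled by 3.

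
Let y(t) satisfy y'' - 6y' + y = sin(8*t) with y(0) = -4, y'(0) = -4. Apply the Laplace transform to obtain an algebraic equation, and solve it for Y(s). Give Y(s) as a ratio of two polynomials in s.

Laplace-transform each side.
The derivative rules (L{y''} = s^2 Y - s·y(0) - y'(0) and L{y'} = sY - y(0), with y(0) = -4, y'(0) = -4) turn the left side into (s^2 - 6*s + 1)Y - (-4*s + 20).
The right side is L{sin(8*t)} = 8/(s^2 + 64).
So (s^2 - 6*s + 1)Y = 8/(s^2 + 64) + (-4*s + 20).
Isolate Y and clear denominators.

Y(s) = (-4*s^3 + 20*s^2 - 256*s + 1288)/(s^4 - 6*s^3 + 65*s^2 - 384*s + 64)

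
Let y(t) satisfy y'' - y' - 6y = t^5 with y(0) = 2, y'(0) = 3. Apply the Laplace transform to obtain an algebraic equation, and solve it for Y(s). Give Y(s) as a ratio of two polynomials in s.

Y(s) = (2*s^7 + s^6 + 120)/(s^8 - s^7 - 6*s^6)

Laplace-transform each side.
With L{y''} = s^2 Y - s·y(0) - y'(0) and L{y'} = sY - y(0), with y(0) = 2, y'(0) = 3: the LHS transforms to (s^2 - s - 6)Y - (2*s + 1).
The right side is L{t^5} = 120/s^6.
So (s^2 - s - 6)Y = 120/s^6 + (2*s + 1).
Solve for Y(s) and write it as one ratio of polynomials.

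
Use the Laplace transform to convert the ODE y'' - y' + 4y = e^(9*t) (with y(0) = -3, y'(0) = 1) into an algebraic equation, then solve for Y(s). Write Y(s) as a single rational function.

Y(s) = (-3*s^2 + 31*s - 35)/(s^3 - 10*s^2 + 13*s - 36)

Take the Laplace transform of both sides.
Using L{y''} = s^2 Y - s·y(0) - y'(0) and L{y'} = sY - y(0), with y(0) = -3, y'(0) = 1, the left side becomes (s^2 - s + 4)Y - (-3*s + 4).
The right side is L{e^(9*t)} = 1/(s - 9).
So (s^2 - s + 4)Y = 1/(s - 9) + (-3*s + 4).
Isolate Y and clear denominators.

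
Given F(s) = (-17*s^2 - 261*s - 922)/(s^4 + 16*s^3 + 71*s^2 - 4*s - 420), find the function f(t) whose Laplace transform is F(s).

f(t) = -3*exp(2*t) + 3*exp(-5*t) + 4*exp(-6*t) - 4*exp(-7*t)

Factor the denominator: s^4 + 16*s^3 + 71*s^2 - 4*s - 420 = (s - 2)*(s + 5)*(s + 6)*(s + 7).
Partial fraction decomposition gives [4/(s + 6)] + [3/(s + 5)] + [-4/(s + 7)] + [-3/(s - 2)].
Invert each term: 4/(s + 6) ↔ 4e^(-6t); 3/(s + 5) ↔ 3e^(-5t); -4/(s + 7) ↔ -4e^(-7t); -3/(s - 2) ↔ -3e^(2t).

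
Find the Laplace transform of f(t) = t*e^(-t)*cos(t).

L{cos(t)} = s/(s^2 + 1).
Multiplying by e^(-t) shifts s → s + 1, so L{e^(-t)*cos(t)} = (s + 1)/((s + 1)^2 + 1).
Then apply L{t·g(t)} = -d/ds[H(s)] with H(s) = (s + 1)/((s + 1)^2 + 1):
differentiating 1 time and applying the sign gives s*(s + 2)/(s^2 + 2*s + 2)^2.

s*(s + 2)/(s^2 + 2*s + 2)^2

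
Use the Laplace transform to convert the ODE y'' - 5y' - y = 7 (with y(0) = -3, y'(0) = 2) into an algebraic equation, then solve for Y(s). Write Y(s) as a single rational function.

Y(s) = (-3*s^2 + 17*s + 7)/(s^3 - 5*s^2 - s)

Take the Laplace transform of both sides.
With L{y''} = s^2 Y - s·y(0) - y'(0) and L{y'} = sY - y(0), with y(0) = -3, y'(0) = 2: the LHS transforms to (s^2 - 5*s - 1)Y - (-3*s + 17).
The right side is L{7} = 7/s.
So (s^2 - 5*s - 1)Y = 7/s + (-3*s + 17).
Divide through and combine into a single rational function.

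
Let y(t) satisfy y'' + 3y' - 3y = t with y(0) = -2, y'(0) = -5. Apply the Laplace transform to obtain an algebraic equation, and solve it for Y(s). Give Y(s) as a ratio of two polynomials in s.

Y(s) = (-2*s^3 - 11*s^2 + 1)/(s^4 + 3*s^3 - 3*s^2)

Take the Laplace transform of both sides.
The derivative rules (L{y''} = s^2 Y - s·y(0) - y'(0) and L{y'} = sY - y(0), with y(0) = -2, y'(0) = -5) turn the left side into (s^2 + 3*s - 3)Y - (-2*s - 11).
The right side is L{t} = s^(-2).
So (s^2 + 3*s - 3)Y = s^(-2) + (-2*s - 11).
Isolate Y and clear denominators.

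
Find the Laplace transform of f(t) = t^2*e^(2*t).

2/(s - 2)^3

L{e^(2t)} = 1/(s - 2).
Then apply L{t^2·g(t)} = (-1)^2 d^2/ds^2[G(s)] with G(s) = 1/(s - 2):
differentiating 2 times and applying the sign gives 2/(s - 2)^3.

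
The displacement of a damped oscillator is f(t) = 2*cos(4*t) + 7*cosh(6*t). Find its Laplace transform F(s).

F(s) = 2*s/(s^2 + 16) + 7*s/(s^2 - 36)

Apply the Laplace transform termwise.
(7)·[L{cosh(6t)} = s/(s^2 - 36)]; (2)·[L{cos(4t)} = s/(s^2 + 16)].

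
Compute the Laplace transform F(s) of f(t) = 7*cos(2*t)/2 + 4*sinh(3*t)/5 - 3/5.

Apply the Laplace transform termwise.
(7/2)·[L{cos(2t)} = s/(s^2 + 4)]; L{-3/5} = (-3/5)/s; (4/5)·[L{sinh(3t)} = 3/(s^2 - 9)].

F(s) = 7*s/(2*(s^2 + 4)) + 12/(5*(s^2 - 9)) - 3/(5*s)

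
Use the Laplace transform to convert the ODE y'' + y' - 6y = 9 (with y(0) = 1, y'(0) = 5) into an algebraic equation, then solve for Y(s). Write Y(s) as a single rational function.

Transform both sides with L{·}.
With L{y''} = s^2 Y - s·y(0) - y'(0) and L{y'} = sY - y(0), with y(0) = 1, y'(0) = 5: the LHS transforms to (s^2 + s - 6)Y - (s + 6).
The right side is L{9} = 9/s.
So (s^2 + s - 6)Y = 9/s + (s + 6).
Isolate Y and clear denominators.

Y(s) = (s + 3)/(s^2 - 2*s)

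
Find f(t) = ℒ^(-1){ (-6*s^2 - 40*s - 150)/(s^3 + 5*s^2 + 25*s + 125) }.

f(t) = -4*sin(5*t) - 4*cos(5*t) - 2*exp(-5*t)

Factor the denominator: s^3 + 5*s^2 + 25*s + 125 = (s + 5)*(s^2 + 25).
Partial fraction decomposition gives [-2/(s + 5)] + [-4*s/(s^2 + 25)] + [-20/(s^2 + 25)].
Invert each term: -2/(s + 5) ↔ -2e^(-5t); -4·s/(s^2 + 25) ↔ -4cos(5t); -4·5/(s^2 + 25) ↔ -4sin(5t).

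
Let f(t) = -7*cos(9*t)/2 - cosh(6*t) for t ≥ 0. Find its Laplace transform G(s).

G(s) = -7*s/(2*(s^2 + 81)) - s/(s^2 - 36)

The transform is linear, so treat each term independently.
(-1)·[L{cosh(6t)} = s/(s^2 - 36)]; (-7/2)·[L{cos(9t)} = s/(s^2 + 81)].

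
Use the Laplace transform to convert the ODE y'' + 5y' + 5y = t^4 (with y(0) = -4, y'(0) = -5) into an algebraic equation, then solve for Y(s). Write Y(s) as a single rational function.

Y(s) = (-4*s^6 - 25*s^5 + 24)/(s^7 + 5*s^6 + 5*s^5)

Laplace-transform each side.
The derivative rules (L{y''} = s^2 Y - s·y(0) - y'(0) and L{y'} = sY - y(0), with y(0) = -4, y'(0) = -5) turn the left side into (s^2 + 5*s + 5)Y - (-4*s - 25).
The right side is L{t^4} = 24/s^5.
So (s^2 + 5*s + 5)Y = 24/s^5 + (-4*s - 25).
Divide through and combine into a single rational function.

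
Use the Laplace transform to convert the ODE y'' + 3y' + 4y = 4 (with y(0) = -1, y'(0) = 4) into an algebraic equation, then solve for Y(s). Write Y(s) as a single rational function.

Y(s) = (-s^2 + s + 4)/(s^3 + 3*s^2 + 4*s)

Transform both sides with L{·}.
Using L{y''} = s^2 Y - s·y(0) - y'(0) and L{y'} = sY - y(0), with y(0) = -1, y'(0) = 4, the left side becomes (s^2 + 3*s + 4)Y - (-s + 1).
The right side is L{4} = 4/s.
So (s^2 + 3*s + 4)Y = 4/s + (-s + 1).
Isolate Y and clear denominators.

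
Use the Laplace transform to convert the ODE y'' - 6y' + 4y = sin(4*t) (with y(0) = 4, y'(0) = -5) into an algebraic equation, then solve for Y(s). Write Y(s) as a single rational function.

Transform both sides with L{·}.
The derivative rules (L{y''} = s^2 Y - s·y(0) - y'(0) and L{y'} = sY - y(0), with y(0) = 4, y'(0) = -5) turn the left side into (s^2 - 6*s + 4)Y - (4*s - 29).
The right side is L{sin(4*t)} = 4/(s^2 + 16).
So (s^2 - 6*s + 4)Y = 4/(s^2 + 16) + (4*s - 29).
Solve for Y(s) and write it as one ratio of polynomials.

Y(s) = (4*s^3 - 29*s^2 + 64*s - 460)/(s^4 - 6*s^3 + 20*s^2 - 96*s + 64)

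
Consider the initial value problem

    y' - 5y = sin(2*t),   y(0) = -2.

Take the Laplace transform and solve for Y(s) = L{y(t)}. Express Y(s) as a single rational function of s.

Y(s) = (-2*s^2 - 6)/(s^3 - 5*s^2 + 4*s - 20)

Apply the Laplace transform to the equation.
Using L{y'} = sY - y(0) = sY - (-2), the left side becomes (s - 5)Y - (-2).
The right side is L{sin(2*t)} = 2/(s^2 + 4).
So (s - 5)Y = 2/(s^2 + 4) + (-2).
Isolate Y and clear denominators.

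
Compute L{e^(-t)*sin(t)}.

L{sin(t)} = 1/(s^2 + 1).
By the first shifting theorem, multiplying by e^(-t) replaces s with s + 1.

1/((s + 1)^2 + 1)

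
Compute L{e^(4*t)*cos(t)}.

L{cos(t)} = s/(s^2 + 1).
By the first shifting theorem, multiplying by e^(4t) replaces s with s - 4.

(s - 4)/((s - 4)^2 + 1)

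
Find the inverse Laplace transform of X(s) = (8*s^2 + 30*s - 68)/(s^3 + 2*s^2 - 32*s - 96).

6*t*exp(-4*t) + 4*exp(6*t) + 4*exp(-4*t)

Factor the denominator: s^3 + 2*s^2 - 32*s - 96 = (s - 6)*(s + 4)^2.
Partial fraction decomposition gives [4/(s + 4)] + [6/(s + 4)^2] + [4/(s - 6)].
Invert each term: 4/(s + 4) ↔ 4e^(-4t); 6/(s + 4)^2 ↔ 6t·e^(-4t); 4/(s - 6) ↔ 4e^(6t).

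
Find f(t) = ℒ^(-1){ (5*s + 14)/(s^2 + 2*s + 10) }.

Complete the square in the denominator: s^2 + 2*s + 10 = (s + 1)^2 + 3^2.
Split the numerator to match: 5*s + 14 = 5·(s + 1) + 3·3.
Invert each term: 5·(s + 1)/((s + 1)^2 + 9) ↔ 5e^(-t)cos(3t); 3·3/((s + 1)^2 + 9) ↔ 3e^(-t)sin(3t).

f(t) = 3*exp(-t)*sin(3*t) + 5*exp(-t)*cos(3*t)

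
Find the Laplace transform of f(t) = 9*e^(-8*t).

L{9} = 9/s.
By the first shifting theorem, multiplying by e^(-8t) replaces s with s + 8.

9/(s + 8)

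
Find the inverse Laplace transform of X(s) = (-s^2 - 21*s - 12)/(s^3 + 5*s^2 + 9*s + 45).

-2*sin(3*t) - 3*cos(3*t) + 2*exp(-5*t)

Factor the denominator: s^3 + 5*s^2 + 9*s + 45 = (s + 5)*(s^2 + 9).
Partial fraction decomposition gives [2/(s + 5)] + [-3*s/(s^2 + 9)] + [-6/(s^2 + 9)].
Invert each term: 2/(s + 5) ↔ 2e^(-5t); -3·s/(s^2 + 9) ↔ -3cos(3t); -2·3/(s^2 + 9) ↔ -2sin(3t).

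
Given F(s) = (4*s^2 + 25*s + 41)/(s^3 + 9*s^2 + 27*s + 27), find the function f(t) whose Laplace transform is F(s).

Factor the denominator: s^3 + 9*s^2 + 27*s + 27 = (s + 3)^3.
Partial fraction decomposition gives [4/(s + 3)] + [(s + 3)^(-2)] + [2/(s + 3)^3].
Invert each term: 4/(s + 3) ↔ 4e^(-3t); 1/(s + 3)^2 ↔ t·e^(-3t); 2/(s + 3)^3 ↔ (1)t^2·e^(-3t).

f(t) = t^2*exp(-3*t) + t*exp(-3*t) + 4*exp(-3*t)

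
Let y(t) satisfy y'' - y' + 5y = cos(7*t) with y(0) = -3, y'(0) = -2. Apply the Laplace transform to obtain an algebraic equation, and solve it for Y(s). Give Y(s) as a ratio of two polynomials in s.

Y(s) = (-3*s^3 + s^2 - 146*s + 49)/(s^4 - s^3 + 54*s^2 - 49*s + 245)

Laplace-transform each side.
The derivative rules (L{y''} = s^2 Y - s·y(0) - y'(0) and L{y'} = sY - y(0), with y(0) = -3, y'(0) = -2) turn the left side into (s^2 - s + 5)Y - (-3*s + 1).
The right side is L{cos(7*t)} = s/(s^2 + 49).
So (s^2 - s + 5)Y = s/(s^2 + 49) + (-3*s + 1).
Divide through and combine into a single rational function.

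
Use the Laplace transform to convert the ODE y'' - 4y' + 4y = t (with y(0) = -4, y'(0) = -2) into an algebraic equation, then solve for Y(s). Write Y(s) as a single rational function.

Take the Laplace transform of both sides.
With L{y''} = s^2 Y - s·y(0) - y'(0) and L{y'} = sY - y(0), with y(0) = -4, y'(0) = -2: the LHS transforms to (s^2 - 4*s + 4)Y - (-4*s + 14).
The right side is L{t} = s^(-2).
So (s^2 - 4*s + 4)Y = s^(-2) + (-4*s + 14).
Divide through and combine into a single rational function.

Y(s) = (-4*s^3 + 14*s^2 + 1)/(s^4 - 4*s^3 + 4*s^2)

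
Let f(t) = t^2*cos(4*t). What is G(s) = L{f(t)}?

L{cos(4t)} = s/(s^2 + 16).
Then apply L{t^2·g(t)} = (-1)^2 d^2/ds^2[H(s)] with H(s) = s/(s^2 + 16):
differentiating 2 times and applying the sign gives 2*s*(s^2 - 48)/(s^2 + 16)^3.

G(s) = 2*s*(s^2 - 48)/(s^2 + 16)^3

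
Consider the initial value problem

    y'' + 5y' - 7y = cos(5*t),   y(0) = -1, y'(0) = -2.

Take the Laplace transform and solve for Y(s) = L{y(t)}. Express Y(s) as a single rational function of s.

Y(s) = (-s^3 - 7*s^2 - 24*s - 175)/(s^4 + 5*s^3 + 18*s^2 + 125*s - 175)

Transform both sides with L{·}.
Using L{y''} = s^2 Y - s·y(0) - y'(0) and L{y'} = sY - y(0), with y(0) = -1, y'(0) = -2, the left side becomes (s^2 + 5*s - 7)Y - (-s - 7).
The right side is L{cos(5*t)} = s/(s^2 + 25).
So (s^2 + 5*s - 7)Y = s/(s^2 + 25) + (-s - 7).
Divide through and combine into a single rational function.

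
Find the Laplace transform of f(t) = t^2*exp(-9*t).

L{e^(-9t)} = 1/(s + 9).
Then apply L{t^2·g(t)} = (-1)^2 d^2/ds^2[H(s)] with H(s) = 1/(s + 9):
differentiating 2 times and applying the sign gives 2/(s + 9)^3.

2/(s + 9)^3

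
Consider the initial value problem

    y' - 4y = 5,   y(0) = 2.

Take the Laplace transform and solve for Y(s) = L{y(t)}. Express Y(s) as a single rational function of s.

Apply the Laplace transform to the equation.
The derivative rules (L{y'} = sY - y(0) = sY - 2) turn the left side into (s - 4)Y - (2).
The right side is L{5} = 5/s.
So (s - 4)Y = 5/s + (2).
Isolate Y and clear denominators.

Y(s) = (2*s + 5)/(s^2 - 4*s)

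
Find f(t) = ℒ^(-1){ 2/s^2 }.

f(t) = 2*t

Since L{t} = 1!/s^2 = 1/s^2, the inverse is t, scaled by 2.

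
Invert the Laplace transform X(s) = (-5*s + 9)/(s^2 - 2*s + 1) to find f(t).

f(t) = 4*t*exp(t) - 5*exp(t)

Factor the denominator: s^2 - 2*s + 1 = (s - 1)^2.
Partial fraction decomposition gives [-5/(s - 1)] + [4/(s - 1)^2].
Invert each term: -5/(s - 1) ↔ -5e^(t); 4/(s - 1)^2 ↔ 4t·e^(t).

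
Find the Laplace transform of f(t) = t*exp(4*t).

L{e^(4t)} = 1/(s - 4).
Then apply L{t·g(t)} = -d/ds[H(s)] with H(s) = 1/(s - 4):
differentiating 1 time and applying the sign gives (s - 4)^(-2).

(s - 4)^(-2)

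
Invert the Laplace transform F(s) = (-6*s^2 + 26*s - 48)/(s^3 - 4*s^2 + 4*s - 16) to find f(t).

Factor the denominator: s^3 - 4*s^2 + 4*s - 16 = (s - 4)*(s^2 + 4).
Partial fraction decomposition gives [-2/(s - 4)] + [-4*s/(s^2 + 4)] + [10/(s^2 + 4)].
Invert each term: -2/(s - 4) ↔ -2e^(4t); -4·s/(s^2 + 4) ↔ -4cos(2t); 5·2/(s^2 + 4) ↔ 5sin(2t).

f(t) = -2*exp(4*t) + 5*sin(2*t) - 4*cos(2*t)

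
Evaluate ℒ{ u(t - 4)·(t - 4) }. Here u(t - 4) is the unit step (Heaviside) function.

By the second shifting theorem, L{u(t - c)·g(t - c)} = e^(-cs)·G(s) with c = 4 and G(s) = L{g(t)}.
L{t} = 1!/s^2 = 1/s^2.

exp(-4*s)/s^2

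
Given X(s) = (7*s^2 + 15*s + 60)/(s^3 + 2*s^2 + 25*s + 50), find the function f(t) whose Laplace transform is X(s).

Factor the denominator: s^3 + 2*s^2 + 25*s + 50 = (s + 2)*(s^2 + 25).
Partial fraction decomposition gives [2/(s + 2)] + [5*s/(s^2 + 25)] + [5/(s^2 + 25)].
Invert each term: 2/(s + 2) ↔ 2e^(-2t); 5·s/(s^2 + 25) ↔ 5cos(5t); 1·5/(s^2 + 25) ↔ sin(5t).

f(t) = sin(5*t) + 5*cos(5*t) + 2*exp(-2*t)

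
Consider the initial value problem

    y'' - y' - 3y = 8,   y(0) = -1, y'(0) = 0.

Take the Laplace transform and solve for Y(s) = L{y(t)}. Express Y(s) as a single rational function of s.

Apply the Laplace transform to the equation.
Using L{y''} = s^2 Y - s·y(0) - y'(0) and L{y'} = sY - y(0), with y(0) = -1, y'(0) = 0, the left side becomes (s^2 - s - 3)Y - (-s + 1).
The right side is L{8} = 8/s.
So (s^2 - s - 3)Y = 8/s + (-s + 1).
Divide through and combine into a single rational function.

Y(s) = (-s^2 + s + 8)/(s^3 - s^2 - 3*s)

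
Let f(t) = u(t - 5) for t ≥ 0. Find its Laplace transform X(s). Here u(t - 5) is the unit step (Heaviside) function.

By the second shifting theorem, L{u(t - c)·g(t - c)} = e^(-cs)·G(s) with c = 5 and G(s) = L{g(t)}.
L{1} = 1/s.

X(s) = exp(-5*s)/s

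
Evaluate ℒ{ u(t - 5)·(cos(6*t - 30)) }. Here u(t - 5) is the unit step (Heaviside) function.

s*exp(-5*s)/(s^2 + 36)

By the second shifting theorem, L{u(t - c)·g(t - c)} = e^(-cs)·G(s) with c = 5 and G(s) = L{g(t)}.
L{cos(6t)} = s/(s^2 + 36).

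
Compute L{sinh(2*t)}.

L{sinh(2t)} = 2/(s^2 - 4).

2/(s^2 - 4)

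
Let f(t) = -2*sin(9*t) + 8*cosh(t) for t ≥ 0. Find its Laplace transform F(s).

F(s) = 8*s/(s^2 - 1) - 18/(s^2 + 81)

By linearity of the Laplace transform, transform each term separately.
(-2)·[L{sin(9t)} = 9/(s^2 + 81)]; (8)·[L{cosh(t)} = s/(s^2 - 1)].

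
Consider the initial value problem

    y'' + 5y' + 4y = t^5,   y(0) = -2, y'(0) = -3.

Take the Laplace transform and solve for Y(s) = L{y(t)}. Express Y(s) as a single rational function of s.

Y(s) = (-2*s^7 - 13*s^6 + 120)/(s^8 + 5*s^7 + 4*s^6)

Apply the Laplace transform to the equation.
Using L{y''} = s^2 Y - s·y(0) - y'(0) and L{y'} = sY - y(0), with y(0) = -2, y'(0) = -3, the left side becomes (s^2 + 5*s + 4)Y - (-2*s - 13).
The right side is L{t^5} = 120/s^6.
So (s^2 + 5*s + 4)Y = 120/s^6 + (-2*s - 13).
Divide through and combine into a single rational function.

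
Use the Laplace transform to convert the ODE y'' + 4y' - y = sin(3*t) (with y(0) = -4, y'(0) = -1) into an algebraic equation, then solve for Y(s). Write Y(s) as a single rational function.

Laplace-transform each side.
With L{y''} = s^2 Y - s·y(0) - y'(0) and L{y'} = sY - y(0), with y(0) = -4, y'(0) = -1: the LHS transforms to (s^2 + 4*s - 1)Y - (-4*s - 17).
The right side is L{sin(3*t)} = 3/(s^2 + 9).
So (s^2 + 4*s - 1)Y = 3/(s^2 + 9) + (-4*s - 17).
Divide through and combine into a single rational function.

Y(s) = (-4*s^3 - 17*s^2 - 36*s - 150)/(s^4 + 4*s^3 + 8*s^2 + 36*s - 9)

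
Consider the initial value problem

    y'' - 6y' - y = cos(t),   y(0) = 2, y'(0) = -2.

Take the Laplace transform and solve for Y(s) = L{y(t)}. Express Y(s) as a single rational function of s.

Laplace-transform each side.
With L{y''} = s^2 Y - s·y(0) - y'(0) and L{y'} = sY - y(0), with y(0) = 2, y'(0) = -2: the LHS transforms to (s^2 - 6*s - 1)Y - (2*s - 14).
The right side is L{cos(t)} = s/(s^2 + 1).
So (s^2 - 6*s - 1)Y = s/(s^2 + 1) + (2*s - 14).
Divide through and combine into a single rational function.

Y(s) = (2*s^3 - 14*s^2 + 3*s - 14)/(s^4 - 6*s^3 - 6*s - 1)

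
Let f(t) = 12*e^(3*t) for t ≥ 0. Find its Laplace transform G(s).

L{12} = 12/s.
By the first shifting theorem, multiplying by e^(3t) replaces s with s - 3.

G(s) = 12/(s - 3)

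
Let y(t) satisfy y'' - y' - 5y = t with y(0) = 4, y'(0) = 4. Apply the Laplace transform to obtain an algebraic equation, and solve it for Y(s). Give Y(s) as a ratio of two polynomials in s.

Transform both sides with L{·}.
With L{y''} = s^2 Y - s·y(0) - y'(0) and L{y'} = sY - y(0), with y(0) = 4, y'(0) = 4: the LHS transforms to (s^2 - s - 5)Y - (4*s).
The right side is L{t} = s^(-2).
So (s^2 - s - 5)Y = s^(-2) + (4*s).
Isolate Y and clear denominators.

Y(s) = (4*s^3 + 1)/(s^4 - s^3 - 5*s^2)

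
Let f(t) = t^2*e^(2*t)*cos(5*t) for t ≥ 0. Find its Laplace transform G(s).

L{cos(5t)} = s/(s^2 + 25).
Multiplying by e^(2t) shifts s → s - 2, so L{e^(2*t)*cos(5*t)} = (s - 2)/((s - 2)^2 + 25).
Then apply L{t^2·g(t)} = (-1)^2 d^2/ds^2[H(s)] with H(s) = (s - 2)/((s - 2)^2 + 25):
differentiating 2 times and applying the sign gives 2*(s - 2)*(s^2 - 4*s - 71)/(s^2 - 4*s + 29)^3.

G(s) = 2*(s - 2)*(s^2 - 4*s - 71)/(s^2 - 4*s + 29)^3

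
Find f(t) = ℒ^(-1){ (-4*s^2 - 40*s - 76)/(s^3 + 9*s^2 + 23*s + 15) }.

Factor the denominator: s^3 + 9*s^2 + 23*s + 15 = (s + 1)*(s + 3)*(s + 5).
Partial fraction decomposition gives [-5/(s + 1)] + [-2/(s + 3)] + [3/(s + 5)].
Invert each term: -5/(s + 1) ↔ -5e^(-t); -2/(s + 3) ↔ -2e^(-3t); 3/(s + 5) ↔ 3e^(-5t).

f(t) = -5*exp(-t) - 2*exp(-3*t) + 3*exp(-5*t)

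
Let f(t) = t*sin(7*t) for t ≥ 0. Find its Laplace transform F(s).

F(s) = 14*s/(s^2 + 49)^2

L{sin(7t)} = 7/(s^2 + 49).
Then apply L{t·g(t)} = -d/ds[G(s)] with G(s) = 7/(s^2 + 49):
differentiating 1 time and applying the sign gives 14*s/(s^2 + 49)^2.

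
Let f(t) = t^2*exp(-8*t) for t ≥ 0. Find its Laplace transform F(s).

F(s) = 2/(s + 8)^3

L{e^(-8t)} = 1/(s + 8).
Then apply L{t^2·g(t)} = (-1)^2 d^2/ds^2[G(s)] with G(s) = 1/(s + 8):
differentiating 2 times and applying the sign gives 2/(s + 8)^3.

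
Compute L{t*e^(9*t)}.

(s - 9)^(-2)

L{e^(9t)} = 1/(s - 9).
Then apply L{t·g(t)} = -d/ds[G(s)] with G(s) = 1/(s - 9):
differentiating 1 time and applying the sign gives (s - 9)^(-2).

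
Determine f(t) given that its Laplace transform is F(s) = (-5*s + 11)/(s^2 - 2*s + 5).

Complete the square in the denominator: s^2 - 2*s + 5 = (s - 1)^2 + 2^2.
Split the numerator to match: -5*s + 11 = -5·(s - 1) + 3·2.
Invert each term: -5·(s - 1)/((s - 1)^2 + 4) ↔ -5e^(t)cos(2t); 3·2/((s - 1)^2 + 4) ↔ 3e^(t)sin(2t).

f(t) = 3*exp(t)*sin(2*t) - 5*exp(t)*cos(2*t)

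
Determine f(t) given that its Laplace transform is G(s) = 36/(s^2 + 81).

f(t) = 4*sin(9*t)

Since L{sin(9t)} = 9/(s^2 + 81), the inverse is sin(9*t), scaled by 4.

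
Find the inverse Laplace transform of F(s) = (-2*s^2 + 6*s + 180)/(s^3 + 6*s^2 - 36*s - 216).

Factor the denominator: s^3 + 6*s^2 - 36*s - 216 = (s - 6)*(s + 6)^2.
Partial fraction decomposition gives [-3/(s + 6)] + [-6/(s + 6)^2] + [1/(s - 6)].
Invert each term: -3/(s + 6) ↔ -3e^(-6t); -6/(s + 6)^2 ↔ -6t·e^(-6t); 1/(s - 6) ↔ e^(6t).

-6*t*exp(-6*t) + exp(6*t) - 3*exp(-6*t)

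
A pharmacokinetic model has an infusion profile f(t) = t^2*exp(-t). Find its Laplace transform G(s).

L{e^(-t)} = 1/(s + 1).
Then apply L{t^2·g(t)} = (-1)^2 d^2/ds^2[H(s)] with H(s) = 1/(s + 1):
differentiating 2 times and applying the sign gives 2/(s + 1)^3.

G(s) = 2/(s + 1)^3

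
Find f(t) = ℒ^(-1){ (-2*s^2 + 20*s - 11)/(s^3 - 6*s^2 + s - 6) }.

f(t) = exp(6*t) + 2*sin(t) - 3*cos(t)

Factor the denominator: s^3 - 6*s^2 + s - 6 = (s - 6)*(s^2 + 1).
Partial fraction decomposition gives [1/(s - 6)] + [-3*s/(s^2 + 1)] + [2/(s^2 + 1)].
Invert each term: 1/(s - 6) ↔ e^(6t); -3·s/(s^2 + 1) ↔ -3cos(t); 2·1/(s^2 + 1) ↔ 2sin(t).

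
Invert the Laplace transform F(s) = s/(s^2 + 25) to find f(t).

f(t) = cos(5*t)

Since L{cos(5t)} = s/(s^2 + 25), the inverse is cos(5*t).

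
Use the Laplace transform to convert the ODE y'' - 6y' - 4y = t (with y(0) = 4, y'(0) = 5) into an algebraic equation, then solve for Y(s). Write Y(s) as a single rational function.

Transform both sides with L{·}.
The derivative rules (L{y''} = s^2 Y - s·y(0) - y'(0) and L{y'} = sY - y(0), with y(0) = 4, y'(0) = 5) turn the left side into (s^2 - 6*s - 4)Y - (4*s - 19).
The right side is L{t} = s^(-2).
So (s^2 - 6*s - 4)Y = s^(-2) + (4*s - 19).
Solve for Y(s) and write it as one ratio of polynomials.

Y(s) = (4*s^3 - 19*s^2 + 1)/(s^4 - 6*s^3 - 4*s^2)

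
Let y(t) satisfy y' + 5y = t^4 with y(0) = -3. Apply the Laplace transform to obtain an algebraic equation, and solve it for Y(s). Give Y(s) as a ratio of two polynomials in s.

Laplace-transform each side.
With L{y'} = sY - y(0) = sY - (-3): the LHS transforms to (s + 5)Y - (-3).
The right side is L{t^4} = 24/s^5.
So (s + 5)Y = 24/s^5 + (-3).
Isolate Y and clear denominators.

Y(s) = (-3*s^5 + 24)/(s^6 + 5*s^5)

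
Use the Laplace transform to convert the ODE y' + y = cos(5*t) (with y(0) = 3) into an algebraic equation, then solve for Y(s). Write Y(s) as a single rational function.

Y(s) = (3*s^2 + s + 75)/(s^3 + s^2 + 25*s + 25)

Transform both sides with L{·}.
Using L{y'} = sY - y(0) = sY - 3, the left side becomes (s + 1)Y - (3).
The right side is L{cos(5*t)} = s/(s^2 + 25).
So (s + 1)Y = s/(s^2 + 25) + (3).
Solve for Y(s) and write it as one ratio of polynomials.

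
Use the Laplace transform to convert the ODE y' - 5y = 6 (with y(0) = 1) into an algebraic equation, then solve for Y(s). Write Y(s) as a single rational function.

Apply the Laplace transform to the equation.
With L{y'} = sY - y(0) = sY - 1: the LHS transforms to (s - 5)Y - (1).
The right side is L{6} = 6/s.
So (s - 5)Y = 6/s + (1).
Solve for Y(s) and write it as one ratio of polynomials.

Y(s) = (s + 6)/(s^2 - 5*s)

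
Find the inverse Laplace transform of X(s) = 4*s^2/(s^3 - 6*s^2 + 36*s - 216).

2*exp(6*t) + 2*sin(6*t) + 2*cos(6*t)

Factor the denominator: s^3 - 6*s^2 + 36*s - 216 = (s - 6)*(s^2 + 36).
Partial fraction decomposition gives [2/(s - 6)] + [2*s/(s^2 + 36)] + [12/(s^2 + 36)].
Invert each term: 2/(s - 6) ↔ 2e^(6t); 2·s/(s^2 + 36) ↔ 2cos(6t); 2·6/(s^2 + 36) ↔ 2sin(6t).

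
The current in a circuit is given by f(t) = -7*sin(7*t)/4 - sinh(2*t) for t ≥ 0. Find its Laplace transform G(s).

G(s) = -49/(4*(s^2 + 49)) - 2/(s^2 - 4)

The transform is linear, so treat each term independently.
(-7/4)·[L{sin(7t)} = 7/(s^2 + 49)]; (-1)·[L{sinh(2t)} = 2/(s^2 - 4)].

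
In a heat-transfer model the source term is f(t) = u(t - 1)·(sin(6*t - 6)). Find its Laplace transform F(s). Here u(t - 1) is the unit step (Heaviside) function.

F(s) = 6*exp(-s)/(s^2 + 36)

By the second shifting theorem, L{u(t - c)·g(t - c)} = e^(-cs)·G(s) with c = 1 and G(s) = L{g(t)}.
L{sin(6t)} = 6/(s^2 + 36).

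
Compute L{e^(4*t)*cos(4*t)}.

(s - 4)/((s - 4)^2 + 16)

L{cos(4t)} = s/(s^2 + 16).
By the first shifting theorem, multiplying by e^(4t) replaces s with s - 4.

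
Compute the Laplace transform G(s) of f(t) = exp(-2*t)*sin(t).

L{sin(t)} = 1/(s^2 + 1).
By the first shifting theorem, multiplying by e^(-2t) replaces s with s + 2.

G(s) = 1/((s + 2)^2 + 1)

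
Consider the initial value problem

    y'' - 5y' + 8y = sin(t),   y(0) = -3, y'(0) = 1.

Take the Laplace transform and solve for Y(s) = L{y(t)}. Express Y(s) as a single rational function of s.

Y(s) = (-3*s^3 + 16*s^2 - 3*s + 17)/(s^4 - 5*s^3 + 9*s^2 - 5*s + 8)

Transform both sides with L{·}.
The derivative rules (L{y''} = s^2 Y - s·y(0) - y'(0) and L{y'} = sY - y(0), with y(0) = -3, y'(0) = 1) turn the left side into (s^2 - 5*s + 8)Y - (-3*s + 16).
The right side is L{sin(t)} = 1/(s^2 + 1).
So (s^2 - 5*s + 8)Y = 1/(s^2 + 1) + (-3*s + 16).
Solve for Y(s) and write it as one ratio of polynomials.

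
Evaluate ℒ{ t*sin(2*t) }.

L{sin(2t)} = 2/(s^2 + 4).
Then apply L{t·g(t)} = -d/ds[G(s)] with G(s) = 2/(s^2 + 4):
differentiating 1 time and applying the sign gives 4*s/(s^2 + 4)^2.

4*s/(s^2 + 4)^2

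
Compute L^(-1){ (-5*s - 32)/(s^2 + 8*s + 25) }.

-4*exp(-4*t)*sin(3*t) - 5*exp(-4*t)*cos(3*t)

Complete the square in the denominator: s^2 + 8*s + 25 = (s + 4)^2 + 3^2.
Split the numerator to match: -5*s - 32 = -5·(s + 4) - 4·3.
Invert each term: -5·(s + 4)/((s + 4)^2 + 9) ↔ -5e^(-4t)cos(3t); -4·3/((s + 4)^2 + 9) ↔ -4e^(-4t)sin(3t).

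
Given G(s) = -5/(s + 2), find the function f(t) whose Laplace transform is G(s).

f(t) = -5*exp(-2*t)

Since L{e^(-2t)} = 1/(s + 2), the inverse is exp(-2*t), scaled by -5.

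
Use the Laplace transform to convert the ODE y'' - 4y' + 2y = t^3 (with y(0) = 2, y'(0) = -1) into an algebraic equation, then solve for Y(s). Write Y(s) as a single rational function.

Y(s) = (2*s^5 - 9*s^4 + 6)/(s^6 - 4*s^5 + 2*s^4)

Apply the Laplace transform to the equation.
With L{y''} = s^2 Y - s·y(0) - y'(0) and L{y'} = sY - y(0), with y(0) = 2, y'(0) = -1: the LHS transforms to (s^2 - 4*s + 2)Y - (2*s - 9).
The right side is L{t^3} = 6/s^4.
So (s^2 - 4*s + 2)Y = 6/s^4 + (2*s - 9).
Solve for Y(s) and write it as one ratio of polynomials.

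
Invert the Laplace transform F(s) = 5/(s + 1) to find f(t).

Since L{e^(-t)} = 1/(s + 1), the inverse is e^(-t), scaled by 5.

f(t) = 5*exp(-t)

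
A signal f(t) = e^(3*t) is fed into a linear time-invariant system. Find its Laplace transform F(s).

L{e^(3t)} = 1/(s - 3).

F(s) = 1/(s - 3)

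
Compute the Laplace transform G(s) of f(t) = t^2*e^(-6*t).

G(s) = 2/(s + 6)^3

L{e^(-6t)} = 1/(s + 6).
Then apply L{t^2·g(t)} = (-1)^2 d^2/ds^2[H(s)] with H(s) = 1/(s + 6):
differentiating 2 times and applying the sign gives 2/(s + 6)^3.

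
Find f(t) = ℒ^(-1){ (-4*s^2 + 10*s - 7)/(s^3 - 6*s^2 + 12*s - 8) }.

f(t) = -3*t^2*exp(2*t)/2 - 6*t*exp(2*t) - 4*exp(2*t)

Factor the denominator: s^3 - 6*s^2 + 12*s - 8 = (s - 2)^3.
Partial fraction decomposition gives [-4/(s - 2)] + [-6/(s - 2)^2] + [-3/(s - 2)^3].
Invert each term: -4/(s - 2) ↔ -4e^(2t); -6/(s - 2)^2 ↔ -6t·e^(2t); -3/(s - 2)^3 ↔ (-3/2)t^2·e^(2t).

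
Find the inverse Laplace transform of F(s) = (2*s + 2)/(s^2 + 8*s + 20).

Complete the square in the denominator: s^2 + 8*s + 20 = (s + 4)^2 + 2^2.
Split the numerator to match: 2*s + 2 = 2·(s + 4) - 3·2.
Invert each term: 2·(s + 4)/((s + 4)^2 + 4) ↔ 2e^(-4t)cos(2t); -3·2/((s + 4)^2 + 4) ↔ -3e^(-4t)sin(2t).

-3*exp(-4*t)*sin(2*t) + 2*exp(-4*t)*cos(2*t)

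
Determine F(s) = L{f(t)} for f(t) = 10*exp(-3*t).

L{10} = 10/s.
By the first shifting theorem, multiplying by e^(-3t) replaces s with s + 3.

F(s) = 10/(s + 3)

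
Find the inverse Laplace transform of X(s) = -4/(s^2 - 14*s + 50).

Rewrite the denominator: s^2 - 14*s + 50 = (s - 7)^2 + 1.
The form in (s - 7) signals a first-shifting-theorem factor e^(7t).
Since L{sin(t)} = 1/(s^2 + 1), the inverse is e^(7*t)*sin(t), scaled by -4.

-4*exp(7*t)*sin(t)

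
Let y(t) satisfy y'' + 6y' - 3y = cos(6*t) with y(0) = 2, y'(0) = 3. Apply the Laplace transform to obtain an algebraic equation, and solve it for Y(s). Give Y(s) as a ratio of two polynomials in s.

Apply the Laplace transform to the equation.
Using L{y''} = s^2 Y - s·y(0) - y'(0) and L{y'} = sY - y(0), with y(0) = 2, y'(0) = 3, the left side becomes (s^2 + 6*s - 3)Y - (2*s + 15).
The right side is L{cos(6*t)} = s/(s^2 + 36).
So (s^2 + 6*s - 3)Y = s/(s^2 + 36) + (2*s + 15).
Solve for Y(s) and write it as one ratio of polynomials.

Y(s) = (2*s^3 + 15*s^2 + 73*s + 540)/(s^4 + 6*s^3 + 33*s^2 + 216*s - 108)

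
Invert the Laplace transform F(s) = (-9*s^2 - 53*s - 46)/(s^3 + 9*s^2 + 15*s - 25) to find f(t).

Factor the denominator: s^3 + 9*s^2 + 15*s - 25 = (s - 1)*(s + 5)^2.
Partial fraction decomposition gives [-6/(s + 5)] + [(s + 5)^(-2)] + [-3/(s - 1)].
Invert each term: -6/(s + 5) ↔ -6e^(-5t); 1/(s + 5)^2 ↔ t·e^(-5t); -3/(s - 1) ↔ -3e^(t).

f(t) = t*exp(-5*t) - 3*exp(t) - 6*exp(-5*t)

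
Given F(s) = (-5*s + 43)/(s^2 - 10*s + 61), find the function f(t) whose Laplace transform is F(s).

Complete the square in the denominator: s^2 - 10*s + 61 = (s - 5)^2 + 6^2.
Split the numerator to match: -5*s + 43 = -5·(s - 5) + 3·6.
Invert each term: -5·(s - 5)/((s - 5)^2 + 36) ↔ -5e^(5t)cos(6t); 3·6/((s - 5)^2 + 36) ↔ 3e^(5t)sin(6t).

f(t) = 3*exp(5*t)*sin(6*t) - 5*exp(5*t)*cos(6*t)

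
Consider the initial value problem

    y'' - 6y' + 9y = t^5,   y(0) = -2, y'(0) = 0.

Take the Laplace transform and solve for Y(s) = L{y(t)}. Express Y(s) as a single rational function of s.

Y(s) = (-2*s^7 + 12*s^6 + 120)/(s^8 - 6*s^7 + 9*s^6)

Apply the Laplace transform to the equation.
With L{y''} = s^2 Y - s·y(0) - y'(0) and L{y'} = sY - y(0), with y(0) = -2, y'(0) = 0: the LHS transforms to (s^2 - 6*s + 9)Y - (-2*s + 12).
The right side is L{t^5} = 120/s^6.
So (s^2 - 6*s + 9)Y = 120/s^6 + (-2*s + 12).
Divide through and combine into a single rational function.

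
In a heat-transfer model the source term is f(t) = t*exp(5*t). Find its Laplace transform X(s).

X(s) = (s - 5)^(-2)

L{e^(5t)} = 1/(s - 5).
Then apply L{t·g(t)} = -d/ds[G(s)] with G(s) = 1/(s - 5):
differentiating 1 time and applying the sign gives (s - 5)^(-2).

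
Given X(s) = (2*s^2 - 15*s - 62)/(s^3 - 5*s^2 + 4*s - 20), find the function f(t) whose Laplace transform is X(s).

f(t) = -3*exp(5*t) + 5*sin(2*t) + 5*cos(2*t)

Factor the denominator: s^3 - 5*s^2 + 4*s - 20 = (s - 5)*(s^2 + 4).
Partial fraction decomposition gives [-3/(s - 5)] + [5*s/(s^2 + 4)] + [10/(s^2 + 4)].
Invert each term: -3/(s - 5) ↔ -3e^(5t); 5·s/(s^2 + 4) ↔ 5cos(2t); 5·2/(s^2 + 4) ↔ 5sin(2t).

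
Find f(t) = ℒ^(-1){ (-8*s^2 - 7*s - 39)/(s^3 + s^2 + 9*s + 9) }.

f(t) = -sin(3*t) - 4*cos(3*t) - 4*exp(-t)

Factor the denominator: s^3 + s^2 + 9*s + 9 = (s + 1)*(s^2 + 9).
Partial fraction decomposition gives [-4/(s + 1)] + [-4*s/(s^2 + 9)] + [-3/(s^2 + 9)].
Invert each term: -4/(s + 1) ↔ -4e^(-t); -4·s/(s^2 + 9) ↔ -4cos(3t); -1·3/(s^2 + 9) ↔ -sin(3t).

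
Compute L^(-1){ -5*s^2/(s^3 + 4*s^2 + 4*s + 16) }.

Factor the denominator: s^3 + 4*s^2 + 4*s + 16 = (s + 4)*(s^2 + 4).
Partial fraction decomposition gives [-4/(s + 4)] + [-s/(s^2 + 4)] + [4/(s^2 + 4)].
Invert each term: -4/(s + 4) ↔ -4e^(-4t); -1·s/(s^2 + 4) ↔ -cos(2t); 2·2/(s^2 + 4) ↔ 2sin(2t).

2*sin(2*t) - cos(2*t) - 4*exp(-4*t)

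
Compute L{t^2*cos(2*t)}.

L{cos(2t)} = s/(s^2 + 4).
Then apply L{t^2·g(t)} = (-1)^2 d^2/ds^2[G(s)] with G(s) = s/(s^2 + 4):
differentiating 2 times and applying the sign gives 2*s*(s^2 - 12)/(s^2 + 4)^3.

2*s*(s^2 - 12)/(s^2 + 4)^3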